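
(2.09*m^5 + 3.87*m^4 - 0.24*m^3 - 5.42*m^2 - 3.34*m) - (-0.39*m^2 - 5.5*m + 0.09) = 2.09*m^5 + 3.87*m^4 - 0.24*m^3 - 5.03*m^2 + 2.16*m - 0.09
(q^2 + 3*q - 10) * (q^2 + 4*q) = q^4 + 7*q^3 + 2*q^2 - 40*q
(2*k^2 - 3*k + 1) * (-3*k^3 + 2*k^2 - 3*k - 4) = -6*k^5 + 13*k^4 - 15*k^3 + 3*k^2 + 9*k - 4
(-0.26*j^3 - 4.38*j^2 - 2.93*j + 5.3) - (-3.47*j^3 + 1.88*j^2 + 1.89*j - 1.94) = 3.21*j^3 - 6.26*j^2 - 4.82*j + 7.24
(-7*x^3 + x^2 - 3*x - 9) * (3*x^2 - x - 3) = -21*x^5 + 10*x^4 + 11*x^3 - 27*x^2 + 18*x + 27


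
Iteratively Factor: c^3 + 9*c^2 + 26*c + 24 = (c + 4)*(c^2 + 5*c + 6) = (c + 3)*(c + 4)*(c + 2)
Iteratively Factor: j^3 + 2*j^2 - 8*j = (j - 2)*(j^2 + 4*j) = (j - 2)*(j + 4)*(j)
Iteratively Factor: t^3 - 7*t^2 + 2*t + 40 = (t + 2)*(t^2 - 9*t + 20) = (t - 4)*(t + 2)*(t - 5)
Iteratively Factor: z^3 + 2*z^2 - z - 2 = (z + 2)*(z^2 - 1) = (z + 1)*(z + 2)*(z - 1)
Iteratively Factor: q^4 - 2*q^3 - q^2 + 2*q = (q + 1)*(q^3 - 3*q^2 + 2*q) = (q - 2)*(q + 1)*(q^2 - q) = (q - 2)*(q - 1)*(q + 1)*(q)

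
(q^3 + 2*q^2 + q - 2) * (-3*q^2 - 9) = -3*q^5 - 6*q^4 - 12*q^3 - 12*q^2 - 9*q + 18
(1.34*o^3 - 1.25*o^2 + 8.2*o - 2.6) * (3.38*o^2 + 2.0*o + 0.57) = 4.5292*o^5 - 1.545*o^4 + 25.9798*o^3 + 6.8995*o^2 - 0.526000000000001*o - 1.482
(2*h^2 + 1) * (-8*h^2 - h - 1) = -16*h^4 - 2*h^3 - 10*h^2 - h - 1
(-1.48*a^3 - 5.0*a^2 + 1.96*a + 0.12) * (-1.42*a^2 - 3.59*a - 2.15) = 2.1016*a^5 + 12.4132*a^4 + 18.3488*a^3 + 3.5432*a^2 - 4.6448*a - 0.258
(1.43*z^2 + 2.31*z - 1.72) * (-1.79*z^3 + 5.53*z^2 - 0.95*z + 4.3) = -2.5597*z^5 + 3.773*z^4 + 14.4946*z^3 - 5.5571*z^2 + 11.567*z - 7.396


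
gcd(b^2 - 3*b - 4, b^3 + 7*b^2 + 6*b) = b + 1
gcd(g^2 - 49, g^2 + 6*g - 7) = g + 7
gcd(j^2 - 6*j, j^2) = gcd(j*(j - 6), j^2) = j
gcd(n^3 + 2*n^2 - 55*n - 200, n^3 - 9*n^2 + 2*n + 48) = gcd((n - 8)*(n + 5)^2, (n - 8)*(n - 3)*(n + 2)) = n - 8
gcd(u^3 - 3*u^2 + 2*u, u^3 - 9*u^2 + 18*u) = u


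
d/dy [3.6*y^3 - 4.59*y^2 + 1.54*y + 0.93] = 10.8*y^2 - 9.18*y + 1.54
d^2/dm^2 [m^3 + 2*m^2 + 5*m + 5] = 6*m + 4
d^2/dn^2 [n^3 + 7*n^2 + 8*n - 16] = 6*n + 14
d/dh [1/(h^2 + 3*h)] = (-2*h - 3)/(h^2*(h + 3)^2)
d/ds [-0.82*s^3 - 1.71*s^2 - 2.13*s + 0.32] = -2.46*s^2 - 3.42*s - 2.13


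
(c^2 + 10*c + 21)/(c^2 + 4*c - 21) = (c + 3)/(c - 3)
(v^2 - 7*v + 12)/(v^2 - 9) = (v - 4)/(v + 3)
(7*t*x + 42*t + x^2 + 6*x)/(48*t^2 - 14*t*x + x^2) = (7*t*x + 42*t + x^2 + 6*x)/(48*t^2 - 14*t*x + x^2)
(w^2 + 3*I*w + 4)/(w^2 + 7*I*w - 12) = (w - I)/(w + 3*I)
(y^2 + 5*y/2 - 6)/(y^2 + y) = (y^2 + 5*y/2 - 6)/(y*(y + 1))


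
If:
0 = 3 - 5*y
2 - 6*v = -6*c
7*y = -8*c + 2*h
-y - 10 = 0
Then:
No Solution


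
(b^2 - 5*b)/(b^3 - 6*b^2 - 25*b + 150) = b/(b^2 - b - 30)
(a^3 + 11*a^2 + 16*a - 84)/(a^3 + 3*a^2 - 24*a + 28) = (a + 6)/(a - 2)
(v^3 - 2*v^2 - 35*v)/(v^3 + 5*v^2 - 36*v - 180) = v*(v - 7)/(v^2 - 36)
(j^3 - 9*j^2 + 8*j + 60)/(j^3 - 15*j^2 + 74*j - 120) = (j + 2)/(j - 4)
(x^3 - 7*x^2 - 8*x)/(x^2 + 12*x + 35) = x*(x^2 - 7*x - 8)/(x^2 + 12*x + 35)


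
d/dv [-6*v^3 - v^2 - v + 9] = -18*v^2 - 2*v - 1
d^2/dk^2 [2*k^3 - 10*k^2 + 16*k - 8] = 12*k - 20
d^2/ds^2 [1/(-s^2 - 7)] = 2*(7 - 3*s^2)/(s^2 + 7)^3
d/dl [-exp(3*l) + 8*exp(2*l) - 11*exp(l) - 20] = (-3*exp(2*l) + 16*exp(l) - 11)*exp(l)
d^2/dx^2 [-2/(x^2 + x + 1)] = 4*(x^2 + x - (2*x + 1)^2 + 1)/(x^2 + x + 1)^3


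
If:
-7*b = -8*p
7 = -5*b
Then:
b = -7/5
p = -49/40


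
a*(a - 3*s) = a^2 - 3*a*s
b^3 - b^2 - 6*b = b*(b - 3)*(b + 2)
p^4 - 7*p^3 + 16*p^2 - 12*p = p*(p - 3)*(p - 2)^2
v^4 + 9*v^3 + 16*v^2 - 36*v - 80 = (v - 2)*(v + 2)*(v + 4)*(v + 5)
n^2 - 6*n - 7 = (n - 7)*(n + 1)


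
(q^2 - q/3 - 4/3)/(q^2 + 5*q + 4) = (q - 4/3)/(q + 4)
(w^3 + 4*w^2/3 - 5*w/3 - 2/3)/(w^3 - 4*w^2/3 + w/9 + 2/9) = 3*(w + 2)/(3*w - 2)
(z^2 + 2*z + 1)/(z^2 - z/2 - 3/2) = 2*(z + 1)/(2*z - 3)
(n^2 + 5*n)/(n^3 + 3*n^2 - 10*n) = 1/(n - 2)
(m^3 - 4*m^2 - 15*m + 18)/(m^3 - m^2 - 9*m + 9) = (m - 6)/(m - 3)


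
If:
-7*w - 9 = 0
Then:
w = -9/7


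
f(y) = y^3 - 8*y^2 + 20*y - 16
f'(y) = 3*y^2 - 16*y + 20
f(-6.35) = -721.63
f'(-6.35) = 242.57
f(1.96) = -0.00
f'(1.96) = 0.16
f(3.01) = -1.01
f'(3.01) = -0.98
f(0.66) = -6.00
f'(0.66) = 10.75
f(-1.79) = -83.17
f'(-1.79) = 58.25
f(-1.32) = -58.64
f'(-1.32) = 46.35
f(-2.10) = -102.54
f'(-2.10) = 66.83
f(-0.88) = -40.48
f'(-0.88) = 36.40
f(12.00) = 800.00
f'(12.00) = 260.00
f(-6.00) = -640.00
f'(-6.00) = 224.00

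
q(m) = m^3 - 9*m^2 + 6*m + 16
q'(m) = 3*m^2 - 18*m + 6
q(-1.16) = -4.63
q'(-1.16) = 30.92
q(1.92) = 1.42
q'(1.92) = -17.50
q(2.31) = -5.84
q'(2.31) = -19.57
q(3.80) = -36.29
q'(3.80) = -19.08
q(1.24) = 11.51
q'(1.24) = -11.71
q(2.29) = -5.45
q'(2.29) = -19.49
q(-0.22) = 14.23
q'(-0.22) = 10.11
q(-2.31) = -58.21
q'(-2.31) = 63.59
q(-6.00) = -560.00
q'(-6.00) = 222.00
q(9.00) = 70.00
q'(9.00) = 87.00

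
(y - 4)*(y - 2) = y^2 - 6*y + 8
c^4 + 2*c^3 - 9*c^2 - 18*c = c*(c - 3)*(c + 2)*(c + 3)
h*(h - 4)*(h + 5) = h^3 + h^2 - 20*h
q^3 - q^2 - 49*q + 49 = (q - 7)*(q - 1)*(q + 7)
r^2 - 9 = (r - 3)*(r + 3)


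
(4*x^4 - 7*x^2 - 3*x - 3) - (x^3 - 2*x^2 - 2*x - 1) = 4*x^4 - x^3 - 5*x^2 - x - 2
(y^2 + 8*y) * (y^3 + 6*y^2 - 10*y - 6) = y^5 + 14*y^4 + 38*y^3 - 86*y^2 - 48*y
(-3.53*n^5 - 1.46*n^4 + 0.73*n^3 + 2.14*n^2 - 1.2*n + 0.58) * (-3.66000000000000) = 12.9198*n^5 + 5.3436*n^4 - 2.6718*n^3 - 7.8324*n^2 + 4.392*n - 2.1228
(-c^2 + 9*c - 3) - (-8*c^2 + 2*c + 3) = 7*c^2 + 7*c - 6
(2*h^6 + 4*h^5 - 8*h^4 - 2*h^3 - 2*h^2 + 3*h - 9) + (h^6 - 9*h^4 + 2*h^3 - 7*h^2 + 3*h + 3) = 3*h^6 + 4*h^5 - 17*h^4 - 9*h^2 + 6*h - 6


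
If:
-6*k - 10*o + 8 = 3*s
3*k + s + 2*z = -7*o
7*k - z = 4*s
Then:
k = 91*z/125 + 224/125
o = -93*z/125 - 152/125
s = 128*z/125 + 392/125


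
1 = 1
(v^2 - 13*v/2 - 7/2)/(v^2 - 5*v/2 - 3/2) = (v - 7)/(v - 3)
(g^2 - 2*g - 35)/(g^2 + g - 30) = (g^2 - 2*g - 35)/(g^2 + g - 30)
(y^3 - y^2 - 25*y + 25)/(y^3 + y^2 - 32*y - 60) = (y^2 - 6*y + 5)/(y^2 - 4*y - 12)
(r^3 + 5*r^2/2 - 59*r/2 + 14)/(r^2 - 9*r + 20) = (2*r^2 + 13*r - 7)/(2*(r - 5))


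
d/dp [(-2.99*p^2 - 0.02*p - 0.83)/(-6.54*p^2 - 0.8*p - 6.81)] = (2.2612*p^2 + 29.8674*p - 0.5278)/(42.7716*p^4 + 10.464*p^3 + 89.7148*p^2 + 10.896*p + 46.3761)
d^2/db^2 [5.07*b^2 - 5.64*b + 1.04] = 10.1400000000000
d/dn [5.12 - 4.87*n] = -4.87000000000000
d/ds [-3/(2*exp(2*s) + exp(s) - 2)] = (12*exp(s) + 3)*exp(s)/(2*exp(2*s) + exp(s) - 2)^2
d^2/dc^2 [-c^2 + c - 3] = -2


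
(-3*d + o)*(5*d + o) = -15*d^2 + 2*d*o + o^2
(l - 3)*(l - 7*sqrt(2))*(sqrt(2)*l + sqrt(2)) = sqrt(2)*l^3 - 14*l^2 - 2*sqrt(2)*l^2 - 3*sqrt(2)*l + 28*l + 42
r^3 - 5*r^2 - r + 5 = (r - 5)*(r - 1)*(r + 1)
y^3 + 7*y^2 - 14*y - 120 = (y - 4)*(y + 5)*(y + 6)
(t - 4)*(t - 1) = t^2 - 5*t + 4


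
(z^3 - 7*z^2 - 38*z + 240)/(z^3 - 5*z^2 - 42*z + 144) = (z - 5)/(z - 3)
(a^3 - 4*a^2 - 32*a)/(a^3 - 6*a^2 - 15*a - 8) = a*(a + 4)/(a^2 + 2*a + 1)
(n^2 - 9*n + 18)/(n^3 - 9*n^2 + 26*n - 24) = (n - 6)/(n^2 - 6*n + 8)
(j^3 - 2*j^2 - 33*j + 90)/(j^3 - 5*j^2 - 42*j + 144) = (j - 5)/(j - 8)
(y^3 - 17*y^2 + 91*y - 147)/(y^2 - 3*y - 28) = (y^2 - 10*y + 21)/(y + 4)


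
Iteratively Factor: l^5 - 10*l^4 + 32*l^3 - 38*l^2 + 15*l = (l - 5)*(l^4 - 5*l^3 + 7*l^2 - 3*l) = (l - 5)*(l - 1)*(l^3 - 4*l^2 + 3*l) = (l - 5)*(l - 1)^2*(l^2 - 3*l) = (l - 5)*(l - 3)*(l - 1)^2*(l)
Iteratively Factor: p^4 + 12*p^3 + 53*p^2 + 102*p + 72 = (p + 4)*(p^3 + 8*p^2 + 21*p + 18) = (p + 3)*(p + 4)*(p^2 + 5*p + 6) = (p + 3)^2*(p + 4)*(p + 2)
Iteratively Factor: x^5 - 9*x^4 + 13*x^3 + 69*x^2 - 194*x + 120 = (x - 4)*(x^4 - 5*x^3 - 7*x^2 + 41*x - 30) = (x - 4)*(x - 2)*(x^3 - 3*x^2 - 13*x + 15) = (x - 4)*(x - 2)*(x + 3)*(x^2 - 6*x + 5) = (x - 4)*(x - 2)*(x - 1)*(x + 3)*(x - 5)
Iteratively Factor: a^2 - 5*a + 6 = (a - 2)*(a - 3)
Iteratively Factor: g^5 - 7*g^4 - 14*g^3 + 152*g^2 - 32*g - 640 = (g + 4)*(g^4 - 11*g^3 + 30*g^2 + 32*g - 160) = (g - 4)*(g + 4)*(g^3 - 7*g^2 + 2*g + 40) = (g - 4)*(g + 2)*(g + 4)*(g^2 - 9*g + 20) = (g - 4)^2*(g + 2)*(g + 4)*(g - 5)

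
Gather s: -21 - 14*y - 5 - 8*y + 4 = -22*y - 22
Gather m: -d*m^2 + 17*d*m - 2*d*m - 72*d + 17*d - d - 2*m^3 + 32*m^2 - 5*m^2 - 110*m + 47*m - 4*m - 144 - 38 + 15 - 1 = -56*d - 2*m^3 + m^2*(27 - d) + m*(15*d - 67) - 168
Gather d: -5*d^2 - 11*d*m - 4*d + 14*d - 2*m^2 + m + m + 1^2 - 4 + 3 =-5*d^2 + d*(10 - 11*m) - 2*m^2 + 2*m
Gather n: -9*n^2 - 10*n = -9*n^2 - 10*n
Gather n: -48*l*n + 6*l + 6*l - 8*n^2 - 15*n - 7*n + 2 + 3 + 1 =12*l - 8*n^2 + n*(-48*l - 22) + 6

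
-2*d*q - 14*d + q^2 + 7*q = (-2*d + q)*(q + 7)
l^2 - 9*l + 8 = (l - 8)*(l - 1)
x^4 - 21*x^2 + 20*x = x*(x - 4)*(x - 1)*(x + 5)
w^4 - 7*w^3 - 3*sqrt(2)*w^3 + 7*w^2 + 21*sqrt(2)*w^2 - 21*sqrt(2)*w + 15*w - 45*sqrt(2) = (w - 5)*(w - 3)*(w + 1)*(w - 3*sqrt(2))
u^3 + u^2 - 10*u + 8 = (u - 2)*(u - 1)*(u + 4)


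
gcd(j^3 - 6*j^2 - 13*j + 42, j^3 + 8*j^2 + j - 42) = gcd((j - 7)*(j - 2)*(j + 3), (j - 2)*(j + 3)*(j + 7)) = j^2 + j - 6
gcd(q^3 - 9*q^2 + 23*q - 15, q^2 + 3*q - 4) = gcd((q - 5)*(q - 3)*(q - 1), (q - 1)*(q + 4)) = q - 1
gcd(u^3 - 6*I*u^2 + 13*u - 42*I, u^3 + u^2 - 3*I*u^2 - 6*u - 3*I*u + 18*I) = 1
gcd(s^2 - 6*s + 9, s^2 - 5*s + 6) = s - 3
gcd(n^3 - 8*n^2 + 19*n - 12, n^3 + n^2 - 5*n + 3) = n - 1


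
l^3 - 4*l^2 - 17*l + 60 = (l - 5)*(l - 3)*(l + 4)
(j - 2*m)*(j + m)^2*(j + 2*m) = j^4 + 2*j^3*m - 3*j^2*m^2 - 8*j*m^3 - 4*m^4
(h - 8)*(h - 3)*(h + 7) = h^3 - 4*h^2 - 53*h + 168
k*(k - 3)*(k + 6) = k^3 + 3*k^2 - 18*k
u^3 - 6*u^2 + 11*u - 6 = (u - 3)*(u - 2)*(u - 1)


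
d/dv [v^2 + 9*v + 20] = 2*v + 9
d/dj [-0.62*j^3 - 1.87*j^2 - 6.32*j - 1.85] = -1.86*j^2 - 3.74*j - 6.32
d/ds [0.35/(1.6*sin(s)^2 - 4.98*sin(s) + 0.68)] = (1.743 - 1.12*sin(s))*cos(s)/(1.6*sin(s)^2 - 4.98*sin(s) + 0.68)^2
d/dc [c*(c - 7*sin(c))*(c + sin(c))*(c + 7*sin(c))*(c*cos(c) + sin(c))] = -c^5*sin(c) - 2*c^4*sin(c)^2 + 6*c^4*cos(c) + c^4 + 147*c^3*sin(c)^3 + 6*c^3*sin(c)*cos(c) - 94*c^3*sin(c) + 196*c^2*sin(c)^4 - 294*c^2*sin(c)^2*cos(c) - 144*c^2*sin(c)^2 - 294*c*sin(c)^3*cos(c) - 98*c*sin(c)^3 - 49*sin(c)^4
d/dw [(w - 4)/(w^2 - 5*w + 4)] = -1/(w^2 - 2*w + 1)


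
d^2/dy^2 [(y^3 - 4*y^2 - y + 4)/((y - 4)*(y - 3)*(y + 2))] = 2*(y^3 + 15*y^2 + 3*y + 29)/(y^6 - 3*y^5 - 15*y^4 + 35*y^3 + 90*y^2 - 108*y - 216)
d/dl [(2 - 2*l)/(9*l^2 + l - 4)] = 2*(-9*l^2 - l + (l - 1)*(18*l + 1) + 4)/(9*l^2 + l - 4)^2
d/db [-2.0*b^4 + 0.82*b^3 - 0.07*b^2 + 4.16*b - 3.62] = -8.0*b^3 + 2.46*b^2 - 0.14*b + 4.16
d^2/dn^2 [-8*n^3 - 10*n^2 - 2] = -48*n - 20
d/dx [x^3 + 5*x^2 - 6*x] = 3*x^2 + 10*x - 6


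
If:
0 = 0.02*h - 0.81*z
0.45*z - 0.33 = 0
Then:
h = 29.70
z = 0.73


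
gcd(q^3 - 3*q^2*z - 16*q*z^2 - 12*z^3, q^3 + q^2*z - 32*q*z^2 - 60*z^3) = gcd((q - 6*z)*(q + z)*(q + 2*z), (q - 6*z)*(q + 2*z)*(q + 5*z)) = -q^2 + 4*q*z + 12*z^2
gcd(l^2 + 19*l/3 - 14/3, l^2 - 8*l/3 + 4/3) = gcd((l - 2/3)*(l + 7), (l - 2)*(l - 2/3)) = l - 2/3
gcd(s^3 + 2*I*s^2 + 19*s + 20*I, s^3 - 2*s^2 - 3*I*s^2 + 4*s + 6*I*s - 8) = s^2 - 3*I*s + 4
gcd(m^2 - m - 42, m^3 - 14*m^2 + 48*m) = 1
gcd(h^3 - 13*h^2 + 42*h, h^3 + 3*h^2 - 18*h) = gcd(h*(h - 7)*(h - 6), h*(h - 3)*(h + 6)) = h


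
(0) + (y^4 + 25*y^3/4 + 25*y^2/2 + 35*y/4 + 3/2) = y^4 + 25*y^3/4 + 25*y^2/2 + 35*y/4 + 3/2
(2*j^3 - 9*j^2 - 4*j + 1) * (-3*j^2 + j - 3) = -6*j^5 + 29*j^4 - 3*j^3 + 20*j^2 + 13*j - 3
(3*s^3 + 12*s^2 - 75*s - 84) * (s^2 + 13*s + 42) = 3*s^5 + 51*s^4 + 207*s^3 - 555*s^2 - 4242*s - 3528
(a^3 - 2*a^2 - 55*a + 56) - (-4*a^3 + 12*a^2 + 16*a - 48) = 5*a^3 - 14*a^2 - 71*a + 104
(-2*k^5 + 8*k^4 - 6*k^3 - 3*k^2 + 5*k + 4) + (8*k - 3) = -2*k^5 + 8*k^4 - 6*k^3 - 3*k^2 + 13*k + 1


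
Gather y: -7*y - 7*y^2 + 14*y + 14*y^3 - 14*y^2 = 14*y^3 - 21*y^2 + 7*y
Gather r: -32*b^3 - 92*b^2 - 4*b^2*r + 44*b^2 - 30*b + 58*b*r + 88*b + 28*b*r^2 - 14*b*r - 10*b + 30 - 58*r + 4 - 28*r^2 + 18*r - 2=-32*b^3 - 48*b^2 + 48*b + r^2*(28*b - 28) + r*(-4*b^2 + 44*b - 40) + 32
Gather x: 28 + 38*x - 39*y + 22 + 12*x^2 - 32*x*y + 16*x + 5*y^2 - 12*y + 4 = 12*x^2 + x*(54 - 32*y) + 5*y^2 - 51*y + 54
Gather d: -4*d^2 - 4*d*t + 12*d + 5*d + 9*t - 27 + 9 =-4*d^2 + d*(17 - 4*t) + 9*t - 18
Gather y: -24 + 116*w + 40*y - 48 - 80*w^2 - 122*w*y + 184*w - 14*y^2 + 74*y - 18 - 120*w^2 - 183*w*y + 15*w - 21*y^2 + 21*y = -200*w^2 + 315*w - 35*y^2 + y*(135 - 305*w) - 90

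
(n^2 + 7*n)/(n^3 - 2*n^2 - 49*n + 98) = n/(n^2 - 9*n + 14)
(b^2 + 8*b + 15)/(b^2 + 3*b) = (b + 5)/b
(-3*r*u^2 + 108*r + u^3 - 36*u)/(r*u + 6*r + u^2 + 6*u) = (-3*r*u + 18*r + u^2 - 6*u)/(r + u)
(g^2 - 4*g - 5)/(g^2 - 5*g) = (g + 1)/g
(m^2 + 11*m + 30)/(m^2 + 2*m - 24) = (m + 5)/(m - 4)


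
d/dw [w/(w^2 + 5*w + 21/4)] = 4*(21 - 4*w^2)/(16*w^4 + 160*w^3 + 568*w^2 + 840*w + 441)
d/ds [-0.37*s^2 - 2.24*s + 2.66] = -0.74*s - 2.24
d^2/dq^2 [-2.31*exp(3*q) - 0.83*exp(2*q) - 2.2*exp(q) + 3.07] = (-20.79*exp(2*q) - 3.32*exp(q) - 2.2)*exp(q)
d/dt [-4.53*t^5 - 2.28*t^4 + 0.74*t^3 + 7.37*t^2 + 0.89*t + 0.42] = -22.65*t^4 - 9.12*t^3 + 2.22*t^2 + 14.74*t + 0.89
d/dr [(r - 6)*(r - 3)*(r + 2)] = r*(3*r - 14)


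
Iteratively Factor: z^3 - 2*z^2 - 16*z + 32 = (z - 4)*(z^2 + 2*z - 8) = (z - 4)*(z + 4)*(z - 2)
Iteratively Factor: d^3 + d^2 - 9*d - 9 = (d + 1)*(d^2 - 9) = (d + 1)*(d + 3)*(d - 3)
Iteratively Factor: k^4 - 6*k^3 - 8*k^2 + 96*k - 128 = (k - 2)*(k^3 - 4*k^2 - 16*k + 64) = (k - 4)*(k - 2)*(k^2 - 16) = (k - 4)*(k - 2)*(k + 4)*(k - 4)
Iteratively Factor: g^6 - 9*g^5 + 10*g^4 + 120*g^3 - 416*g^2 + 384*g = (g - 4)*(g^5 - 5*g^4 - 10*g^3 + 80*g^2 - 96*g) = (g - 4)*(g - 3)*(g^4 - 2*g^3 - 16*g^2 + 32*g) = (g - 4)*(g - 3)*(g - 2)*(g^3 - 16*g) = (g - 4)^2*(g - 3)*(g - 2)*(g^2 + 4*g) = g*(g - 4)^2*(g - 3)*(g - 2)*(g + 4)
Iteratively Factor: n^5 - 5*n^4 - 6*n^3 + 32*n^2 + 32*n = (n - 4)*(n^4 - n^3 - 10*n^2 - 8*n) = (n - 4)*(n + 1)*(n^3 - 2*n^2 - 8*n) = (n - 4)^2*(n + 1)*(n^2 + 2*n) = (n - 4)^2*(n + 1)*(n + 2)*(n)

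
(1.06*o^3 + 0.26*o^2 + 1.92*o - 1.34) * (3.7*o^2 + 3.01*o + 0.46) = 3.922*o^5 + 4.1526*o^4 + 8.3742*o^3 + 0.940799999999999*o^2 - 3.1502*o - 0.6164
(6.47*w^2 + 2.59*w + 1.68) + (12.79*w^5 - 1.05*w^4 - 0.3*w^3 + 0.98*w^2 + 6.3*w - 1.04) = 12.79*w^5 - 1.05*w^4 - 0.3*w^3 + 7.45*w^2 + 8.89*w + 0.64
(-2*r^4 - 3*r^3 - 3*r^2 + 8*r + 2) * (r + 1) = -2*r^5 - 5*r^4 - 6*r^3 + 5*r^2 + 10*r + 2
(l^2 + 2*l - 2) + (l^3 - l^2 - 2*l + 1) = l^3 - 1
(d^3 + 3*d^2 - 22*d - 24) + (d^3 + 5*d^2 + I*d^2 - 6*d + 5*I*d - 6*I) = 2*d^3 + 8*d^2 + I*d^2 - 28*d + 5*I*d - 24 - 6*I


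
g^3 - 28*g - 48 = (g - 6)*(g + 2)*(g + 4)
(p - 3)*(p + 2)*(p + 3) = p^3 + 2*p^2 - 9*p - 18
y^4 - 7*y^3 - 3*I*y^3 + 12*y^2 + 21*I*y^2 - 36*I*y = y*(y - 4)*(y - 3)*(y - 3*I)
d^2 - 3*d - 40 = (d - 8)*(d + 5)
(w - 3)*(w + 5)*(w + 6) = w^3 + 8*w^2 - 3*w - 90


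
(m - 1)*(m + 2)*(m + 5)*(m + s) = m^4 + m^3*s + 6*m^3 + 6*m^2*s + 3*m^2 + 3*m*s - 10*m - 10*s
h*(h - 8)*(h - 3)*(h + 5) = h^4 - 6*h^3 - 31*h^2 + 120*h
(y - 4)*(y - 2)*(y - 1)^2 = y^4 - 8*y^3 + 21*y^2 - 22*y + 8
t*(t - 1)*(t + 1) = t^3 - t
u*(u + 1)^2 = u^3 + 2*u^2 + u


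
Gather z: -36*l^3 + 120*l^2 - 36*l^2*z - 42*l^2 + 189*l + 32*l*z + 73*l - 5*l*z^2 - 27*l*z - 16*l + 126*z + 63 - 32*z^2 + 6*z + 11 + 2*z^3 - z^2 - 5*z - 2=-36*l^3 + 78*l^2 + 246*l + 2*z^3 + z^2*(-5*l - 33) + z*(-36*l^2 + 5*l + 127) + 72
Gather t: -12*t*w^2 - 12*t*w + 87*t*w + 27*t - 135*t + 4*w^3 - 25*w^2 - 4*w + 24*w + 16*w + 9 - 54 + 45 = t*(-12*w^2 + 75*w - 108) + 4*w^3 - 25*w^2 + 36*w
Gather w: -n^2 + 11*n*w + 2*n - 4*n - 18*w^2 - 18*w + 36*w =-n^2 - 2*n - 18*w^2 + w*(11*n + 18)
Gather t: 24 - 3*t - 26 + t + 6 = 4 - 2*t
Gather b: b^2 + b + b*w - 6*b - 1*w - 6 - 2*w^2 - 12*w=b^2 + b*(w - 5) - 2*w^2 - 13*w - 6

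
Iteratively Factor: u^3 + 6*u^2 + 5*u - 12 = (u + 4)*(u^2 + 2*u - 3) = (u + 3)*(u + 4)*(u - 1)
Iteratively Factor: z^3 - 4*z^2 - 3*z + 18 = (z - 3)*(z^2 - z - 6) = (z - 3)*(z + 2)*(z - 3)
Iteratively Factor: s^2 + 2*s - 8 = (s + 4)*(s - 2)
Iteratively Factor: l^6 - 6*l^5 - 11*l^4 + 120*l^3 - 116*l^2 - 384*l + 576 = (l - 4)*(l^5 - 2*l^4 - 19*l^3 + 44*l^2 + 60*l - 144) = (l - 4)*(l - 3)*(l^4 + l^3 - 16*l^2 - 4*l + 48) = (l - 4)*(l - 3)*(l + 2)*(l^3 - l^2 - 14*l + 24) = (l - 4)*(l - 3)*(l - 2)*(l + 2)*(l^2 + l - 12) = (l - 4)*(l - 3)*(l - 2)*(l + 2)*(l + 4)*(l - 3)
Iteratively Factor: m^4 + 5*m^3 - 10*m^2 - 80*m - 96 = (m + 4)*(m^3 + m^2 - 14*m - 24) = (m - 4)*(m + 4)*(m^2 + 5*m + 6) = (m - 4)*(m + 2)*(m + 4)*(m + 3)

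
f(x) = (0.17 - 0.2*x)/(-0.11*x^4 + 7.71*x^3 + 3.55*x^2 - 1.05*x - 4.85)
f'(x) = (0.17 - 0.2*x)*(0.44*x^3 - 23.13*x^2 - 7.1*x + 1.05)/(-0.11*x^4 + 7.71*x^3 + 3.55*x^2 - 1.05*x - 4.85)^2 - 0.2/(-0.11*x^4 + 7.71*x^3 + 3.55*x^2 - 1.05*x - 4.85)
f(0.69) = -0.02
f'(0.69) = -0.10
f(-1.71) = -0.02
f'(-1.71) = -0.02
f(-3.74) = -0.00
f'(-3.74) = -0.00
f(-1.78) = -0.01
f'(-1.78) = -0.02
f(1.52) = -0.00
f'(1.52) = 0.00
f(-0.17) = -0.04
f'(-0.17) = 0.06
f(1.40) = -0.01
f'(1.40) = 0.00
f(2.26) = -0.00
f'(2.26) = 0.00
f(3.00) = -0.00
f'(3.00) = 0.00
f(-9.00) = -0.00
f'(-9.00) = -0.00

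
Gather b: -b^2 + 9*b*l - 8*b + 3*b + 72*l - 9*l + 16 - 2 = -b^2 + b*(9*l - 5) + 63*l + 14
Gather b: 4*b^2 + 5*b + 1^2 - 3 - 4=4*b^2 + 5*b - 6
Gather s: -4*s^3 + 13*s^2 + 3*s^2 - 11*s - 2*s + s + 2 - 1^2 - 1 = -4*s^3 + 16*s^2 - 12*s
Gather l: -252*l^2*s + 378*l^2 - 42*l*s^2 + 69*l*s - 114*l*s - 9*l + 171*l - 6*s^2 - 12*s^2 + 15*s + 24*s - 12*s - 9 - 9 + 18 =l^2*(378 - 252*s) + l*(-42*s^2 - 45*s + 162) - 18*s^2 + 27*s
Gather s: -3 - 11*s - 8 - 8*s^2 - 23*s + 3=-8*s^2 - 34*s - 8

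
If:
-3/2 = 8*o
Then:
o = -3/16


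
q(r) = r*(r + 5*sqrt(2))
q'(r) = 2*r + 5*sqrt(2)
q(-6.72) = -2.36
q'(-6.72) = -6.37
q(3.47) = 36.58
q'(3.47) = 14.01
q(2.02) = 18.36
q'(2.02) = 11.11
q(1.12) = 9.17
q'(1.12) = 9.31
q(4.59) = 53.52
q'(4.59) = 16.25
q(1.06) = 8.62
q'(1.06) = 9.19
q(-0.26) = -1.77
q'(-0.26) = 6.55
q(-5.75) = -7.60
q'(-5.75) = -4.43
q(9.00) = 144.64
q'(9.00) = 25.07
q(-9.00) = 17.36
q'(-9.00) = -10.93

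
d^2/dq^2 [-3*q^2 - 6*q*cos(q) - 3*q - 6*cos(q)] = 6*q*cos(q) + 12*sin(q) + 6*cos(q) - 6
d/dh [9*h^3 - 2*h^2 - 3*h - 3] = 27*h^2 - 4*h - 3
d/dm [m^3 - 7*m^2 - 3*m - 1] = 3*m^2 - 14*m - 3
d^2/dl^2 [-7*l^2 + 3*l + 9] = -14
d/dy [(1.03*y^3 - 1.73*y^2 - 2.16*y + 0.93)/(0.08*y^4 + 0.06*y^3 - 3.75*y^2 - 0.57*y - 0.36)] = (-0.0824*y^6 + 0.2768*y^5 - 3.2403*y^4 - 1.2126*y^3 - 8.3937*y^2 + 8.2206*y + 1.3077)/(0.0064*y^8 + 0.0096*y^7 - 0.5964*y^6 - 0.5412*y^5 + 13.9365*y^4 + 4.2318*y^3 + 3.0249*y^2 + 0.4104*y + 0.1296)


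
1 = 1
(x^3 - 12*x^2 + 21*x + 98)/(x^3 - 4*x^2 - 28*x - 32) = (x^2 - 14*x + 49)/(x^2 - 6*x - 16)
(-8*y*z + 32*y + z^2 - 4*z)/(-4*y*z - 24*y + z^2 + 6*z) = (8*y*z - 32*y - z^2 + 4*z)/(4*y*z + 24*y - z^2 - 6*z)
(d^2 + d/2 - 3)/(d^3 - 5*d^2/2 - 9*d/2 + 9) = 1/(d - 3)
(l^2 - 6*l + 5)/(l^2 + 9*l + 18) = (l^2 - 6*l + 5)/(l^2 + 9*l + 18)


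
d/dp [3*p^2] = 6*p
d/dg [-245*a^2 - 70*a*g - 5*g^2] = -70*a - 10*g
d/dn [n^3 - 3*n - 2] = 3*n^2 - 3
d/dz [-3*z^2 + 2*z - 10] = 2 - 6*z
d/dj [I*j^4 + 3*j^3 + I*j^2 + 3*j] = 4*I*j^3 + 9*j^2 + 2*I*j + 3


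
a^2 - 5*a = a*(a - 5)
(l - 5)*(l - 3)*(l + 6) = l^3 - 2*l^2 - 33*l + 90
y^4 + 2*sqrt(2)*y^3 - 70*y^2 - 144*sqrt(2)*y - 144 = (y - 6*sqrt(2))*(y + sqrt(2))^2*(y + 6*sqrt(2))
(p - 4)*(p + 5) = p^2 + p - 20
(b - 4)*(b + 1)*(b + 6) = b^3 + 3*b^2 - 22*b - 24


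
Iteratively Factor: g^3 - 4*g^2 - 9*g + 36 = (g - 4)*(g^2 - 9) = (g - 4)*(g - 3)*(g + 3)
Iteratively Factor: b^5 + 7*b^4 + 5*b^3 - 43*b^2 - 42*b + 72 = (b + 3)*(b^4 + 4*b^3 - 7*b^2 - 22*b + 24) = (b - 2)*(b + 3)*(b^3 + 6*b^2 + 5*b - 12) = (b - 2)*(b + 3)^2*(b^2 + 3*b - 4) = (b - 2)*(b - 1)*(b + 3)^2*(b + 4)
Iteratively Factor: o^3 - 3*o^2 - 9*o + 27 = (o - 3)*(o^2 - 9) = (o - 3)*(o + 3)*(o - 3)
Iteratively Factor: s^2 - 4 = (s - 2)*(s + 2)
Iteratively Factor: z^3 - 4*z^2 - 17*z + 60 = (z - 5)*(z^2 + z - 12) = (z - 5)*(z - 3)*(z + 4)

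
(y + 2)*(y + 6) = y^2 + 8*y + 12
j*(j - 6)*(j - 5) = j^3 - 11*j^2 + 30*j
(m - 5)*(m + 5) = m^2 - 25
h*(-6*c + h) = -6*c*h + h^2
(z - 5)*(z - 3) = z^2 - 8*z + 15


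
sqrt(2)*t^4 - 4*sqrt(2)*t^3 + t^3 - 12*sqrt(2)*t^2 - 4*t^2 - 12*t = t*(t - 6)*(t + 2)*(sqrt(2)*t + 1)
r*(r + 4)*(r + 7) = r^3 + 11*r^2 + 28*r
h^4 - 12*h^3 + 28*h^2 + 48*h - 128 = (h - 8)*(h - 4)*(h - 2)*(h + 2)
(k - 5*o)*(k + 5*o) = k^2 - 25*o^2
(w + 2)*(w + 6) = w^2 + 8*w + 12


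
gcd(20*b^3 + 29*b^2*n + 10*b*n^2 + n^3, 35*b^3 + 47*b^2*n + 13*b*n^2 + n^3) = 5*b^2 + 6*b*n + n^2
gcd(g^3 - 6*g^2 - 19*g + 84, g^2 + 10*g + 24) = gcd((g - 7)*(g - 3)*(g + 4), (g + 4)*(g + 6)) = g + 4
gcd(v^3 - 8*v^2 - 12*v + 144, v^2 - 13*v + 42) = v - 6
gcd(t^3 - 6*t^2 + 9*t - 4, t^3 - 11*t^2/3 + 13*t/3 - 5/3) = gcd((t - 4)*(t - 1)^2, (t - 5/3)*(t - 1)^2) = t^2 - 2*t + 1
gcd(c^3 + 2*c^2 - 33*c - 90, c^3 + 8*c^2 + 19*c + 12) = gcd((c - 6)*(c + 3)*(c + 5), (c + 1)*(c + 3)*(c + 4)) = c + 3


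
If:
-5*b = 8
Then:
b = -8/5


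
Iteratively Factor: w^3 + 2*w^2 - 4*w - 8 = (w + 2)*(w^2 - 4) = (w + 2)^2*(w - 2)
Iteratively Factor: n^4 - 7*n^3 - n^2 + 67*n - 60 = (n - 4)*(n^3 - 3*n^2 - 13*n + 15) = (n - 4)*(n - 1)*(n^2 - 2*n - 15) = (n - 5)*(n - 4)*(n - 1)*(n + 3)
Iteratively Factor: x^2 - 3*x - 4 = (x - 4)*(x + 1)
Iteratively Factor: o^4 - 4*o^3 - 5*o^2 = (o + 1)*(o^3 - 5*o^2) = (o - 5)*(o + 1)*(o^2) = o*(o - 5)*(o + 1)*(o)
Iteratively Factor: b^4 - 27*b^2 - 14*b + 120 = (b + 3)*(b^3 - 3*b^2 - 18*b + 40) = (b + 3)*(b + 4)*(b^2 - 7*b + 10) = (b - 5)*(b + 3)*(b + 4)*(b - 2)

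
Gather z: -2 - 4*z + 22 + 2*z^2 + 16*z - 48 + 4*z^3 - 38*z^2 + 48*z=4*z^3 - 36*z^2 + 60*z - 28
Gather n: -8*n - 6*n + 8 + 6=14 - 14*n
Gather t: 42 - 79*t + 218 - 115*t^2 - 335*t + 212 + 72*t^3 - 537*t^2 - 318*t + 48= 72*t^3 - 652*t^2 - 732*t + 520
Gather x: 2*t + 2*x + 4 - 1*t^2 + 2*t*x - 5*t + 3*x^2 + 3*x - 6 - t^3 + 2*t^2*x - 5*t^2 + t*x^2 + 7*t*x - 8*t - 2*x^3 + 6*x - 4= -t^3 - 6*t^2 - 11*t - 2*x^3 + x^2*(t + 3) + x*(2*t^2 + 9*t + 11) - 6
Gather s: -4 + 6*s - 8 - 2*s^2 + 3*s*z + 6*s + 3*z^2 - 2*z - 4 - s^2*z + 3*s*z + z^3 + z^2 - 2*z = s^2*(-z - 2) + s*(6*z + 12) + z^3 + 4*z^2 - 4*z - 16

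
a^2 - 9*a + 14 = (a - 7)*(a - 2)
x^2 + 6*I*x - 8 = (x + 2*I)*(x + 4*I)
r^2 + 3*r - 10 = (r - 2)*(r + 5)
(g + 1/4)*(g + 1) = g^2 + 5*g/4 + 1/4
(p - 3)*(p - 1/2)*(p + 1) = p^3 - 5*p^2/2 - 2*p + 3/2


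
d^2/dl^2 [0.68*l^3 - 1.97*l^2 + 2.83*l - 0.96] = 4.08*l - 3.94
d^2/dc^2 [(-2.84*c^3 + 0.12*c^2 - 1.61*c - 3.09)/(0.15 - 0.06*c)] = (0.020448*c^3 - 0.15336*c^2 + 0.3834*c + 0.045828)/(0.000216*c^3 - 0.00162*c^2 + 0.00405*c - 0.003375)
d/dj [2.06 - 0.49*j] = -0.490000000000000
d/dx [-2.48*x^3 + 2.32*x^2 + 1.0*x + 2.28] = -7.44*x^2 + 4.64*x + 1.0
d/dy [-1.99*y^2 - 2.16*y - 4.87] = -3.98*y - 2.16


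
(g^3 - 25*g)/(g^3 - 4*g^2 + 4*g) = (g^2 - 25)/(g^2 - 4*g + 4)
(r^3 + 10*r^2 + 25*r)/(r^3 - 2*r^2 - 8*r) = (r^2 + 10*r + 25)/(r^2 - 2*r - 8)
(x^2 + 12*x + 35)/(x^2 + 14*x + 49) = (x + 5)/(x + 7)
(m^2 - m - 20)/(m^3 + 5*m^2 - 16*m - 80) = (m - 5)/(m^2 + m - 20)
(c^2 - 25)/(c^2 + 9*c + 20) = (c - 5)/(c + 4)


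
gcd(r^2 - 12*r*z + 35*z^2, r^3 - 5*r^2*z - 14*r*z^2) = -r + 7*z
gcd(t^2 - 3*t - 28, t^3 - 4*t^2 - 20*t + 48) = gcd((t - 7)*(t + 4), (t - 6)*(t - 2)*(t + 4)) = t + 4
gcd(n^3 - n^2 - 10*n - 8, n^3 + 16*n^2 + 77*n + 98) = n + 2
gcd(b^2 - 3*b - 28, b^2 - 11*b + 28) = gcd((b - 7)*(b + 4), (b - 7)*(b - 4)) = b - 7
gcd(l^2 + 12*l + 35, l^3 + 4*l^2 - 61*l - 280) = l^2 + 12*l + 35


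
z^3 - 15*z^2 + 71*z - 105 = (z - 7)*(z - 5)*(z - 3)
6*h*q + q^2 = q*(6*h + q)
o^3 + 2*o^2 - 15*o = o*(o - 3)*(o + 5)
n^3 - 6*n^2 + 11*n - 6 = (n - 3)*(n - 2)*(n - 1)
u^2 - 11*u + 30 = (u - 6)*(u - 5)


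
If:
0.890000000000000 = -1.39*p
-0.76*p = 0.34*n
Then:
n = 1.43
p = -0.64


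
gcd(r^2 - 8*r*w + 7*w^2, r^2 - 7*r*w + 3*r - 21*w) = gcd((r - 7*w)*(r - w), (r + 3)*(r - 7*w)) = r - 7*w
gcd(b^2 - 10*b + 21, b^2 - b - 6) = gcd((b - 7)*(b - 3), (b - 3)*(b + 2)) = b - 3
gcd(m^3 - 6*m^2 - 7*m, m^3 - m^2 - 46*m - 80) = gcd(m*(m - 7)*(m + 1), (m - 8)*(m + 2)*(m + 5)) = 1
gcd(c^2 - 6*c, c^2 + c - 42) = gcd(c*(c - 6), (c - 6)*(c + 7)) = c - 6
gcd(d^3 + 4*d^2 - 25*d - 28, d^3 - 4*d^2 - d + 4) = d^2 - 3*d - 4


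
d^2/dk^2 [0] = 0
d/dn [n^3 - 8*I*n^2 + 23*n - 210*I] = 3*n^2 - 16*I*n + 23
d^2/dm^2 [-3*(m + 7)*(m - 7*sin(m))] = -21*(m + 7)*sin(m) + 42*cos(m) - 6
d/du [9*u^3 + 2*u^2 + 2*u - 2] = 27*u^2 + 4*u + 2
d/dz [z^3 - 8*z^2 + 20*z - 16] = 3*z^2 - 16*z + 20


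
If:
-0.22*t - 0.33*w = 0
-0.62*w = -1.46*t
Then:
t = 0.00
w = 0.00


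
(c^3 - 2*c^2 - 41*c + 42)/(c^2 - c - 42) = c - 1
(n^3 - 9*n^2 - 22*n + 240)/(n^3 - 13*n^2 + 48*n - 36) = (n^2 - 3*n - 40)/(n^2 - 7*n + 6)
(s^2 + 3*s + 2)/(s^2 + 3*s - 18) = (s^2 + 3*s + 2)/(s^2 + 3*s - 18)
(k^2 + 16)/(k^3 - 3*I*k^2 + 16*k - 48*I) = 1/(k - 3*I)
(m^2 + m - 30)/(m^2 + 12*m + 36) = (m - 5)/(m + 6)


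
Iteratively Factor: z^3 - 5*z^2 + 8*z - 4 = (z - 2)*(z^2 - 3*z + 2) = (z - 2)^2*(z - 1)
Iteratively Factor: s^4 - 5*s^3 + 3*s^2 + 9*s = (s + 1)*(s^3 - 6*s^2 + 9*s) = (s - 3)*(s + 1)*(s^2 - 3*s) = s*(s - 3)*(s + 1)*(s - 3)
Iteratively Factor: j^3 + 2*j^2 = (j + 2)*(j^2) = j*(j + 2)*(j)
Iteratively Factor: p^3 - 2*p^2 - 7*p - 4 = (p + 1)*(p^2 - 3*p - 4) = (p - 4)*(p + 1)*(p + 1)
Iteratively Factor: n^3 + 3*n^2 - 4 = (n + 2)*(n^2 + n - 2) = (n + 2)^2*(n - 1)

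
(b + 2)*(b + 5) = b^2 + 7*b + 10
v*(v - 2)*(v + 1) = v^3 - v^2 - 2*v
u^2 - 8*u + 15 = (u - 5)*(u - 3)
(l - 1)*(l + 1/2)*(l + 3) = l^3 + 5*l^2/2 - 2*l - 3/2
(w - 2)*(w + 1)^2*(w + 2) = w^4 + 2*w^3 - 3*w^2 - 8*w - 4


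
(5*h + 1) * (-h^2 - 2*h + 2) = -5*h^3 - 11*h^2 + 8*h + 2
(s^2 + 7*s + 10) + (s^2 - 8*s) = 2*s^2 - s + 10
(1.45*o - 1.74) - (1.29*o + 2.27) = 0.16*o - 4.01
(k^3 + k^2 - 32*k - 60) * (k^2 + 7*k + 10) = k^5 + 8*k^4 - 15*k^3 - 274*k^2 - 740*k - 600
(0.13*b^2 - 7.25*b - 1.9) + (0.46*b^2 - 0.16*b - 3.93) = 0.59*b^2 - 7.41*b - 5.83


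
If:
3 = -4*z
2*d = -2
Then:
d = -1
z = -3/4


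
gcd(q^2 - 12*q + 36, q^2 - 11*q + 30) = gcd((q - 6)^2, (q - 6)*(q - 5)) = q - 6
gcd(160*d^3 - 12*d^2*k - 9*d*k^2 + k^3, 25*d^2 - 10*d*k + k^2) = 5*d - k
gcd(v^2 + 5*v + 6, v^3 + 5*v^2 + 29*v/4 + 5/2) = v + 2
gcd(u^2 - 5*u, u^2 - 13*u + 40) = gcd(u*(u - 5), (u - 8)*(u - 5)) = u - 5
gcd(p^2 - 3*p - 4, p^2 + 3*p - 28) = p - 4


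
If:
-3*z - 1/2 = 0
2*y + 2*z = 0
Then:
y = 1/6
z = -1/6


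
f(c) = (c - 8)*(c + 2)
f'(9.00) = 12.00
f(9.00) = 11.00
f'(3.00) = 0.00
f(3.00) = -25.00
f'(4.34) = 2.68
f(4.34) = -23.20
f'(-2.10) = -10.20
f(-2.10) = 1.01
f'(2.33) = -1.34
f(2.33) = -24.55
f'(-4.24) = -14.48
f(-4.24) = 27.42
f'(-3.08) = -12.16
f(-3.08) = 11.97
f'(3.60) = 1.20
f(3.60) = -24.64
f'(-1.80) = -9.60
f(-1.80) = -1.96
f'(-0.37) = -6.74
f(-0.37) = -13.64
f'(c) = 2*c - 6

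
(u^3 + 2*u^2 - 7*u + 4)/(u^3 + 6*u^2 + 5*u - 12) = (u - 1)/(u + 3)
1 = 1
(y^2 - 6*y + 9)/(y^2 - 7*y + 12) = (y - 3)/(y - 4)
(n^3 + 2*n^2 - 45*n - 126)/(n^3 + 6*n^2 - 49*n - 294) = (n + 3)/(n + 7)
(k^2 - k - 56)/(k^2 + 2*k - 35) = (k - 8)/(k - 5)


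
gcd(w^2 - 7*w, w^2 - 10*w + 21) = w - 7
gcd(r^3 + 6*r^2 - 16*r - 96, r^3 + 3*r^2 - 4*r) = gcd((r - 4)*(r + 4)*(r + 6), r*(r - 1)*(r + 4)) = r + 4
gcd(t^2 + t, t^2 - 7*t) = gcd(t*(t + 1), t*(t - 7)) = t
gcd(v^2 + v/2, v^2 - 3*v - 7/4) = v + 1/2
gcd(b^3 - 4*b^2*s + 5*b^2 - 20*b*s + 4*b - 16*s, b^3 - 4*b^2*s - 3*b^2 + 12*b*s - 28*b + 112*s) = -b^2 + 4*b*s - 4*b + 16*s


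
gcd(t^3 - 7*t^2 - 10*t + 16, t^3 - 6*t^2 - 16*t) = t^2 - 6*t - 16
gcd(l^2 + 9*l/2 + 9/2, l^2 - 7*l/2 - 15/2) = l + 3/2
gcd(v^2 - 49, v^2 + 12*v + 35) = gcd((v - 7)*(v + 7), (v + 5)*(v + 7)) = v + 7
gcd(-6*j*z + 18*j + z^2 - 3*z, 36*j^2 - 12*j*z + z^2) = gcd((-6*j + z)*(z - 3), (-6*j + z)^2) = -6*j + z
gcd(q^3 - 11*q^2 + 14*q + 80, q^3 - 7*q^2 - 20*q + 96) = q - 8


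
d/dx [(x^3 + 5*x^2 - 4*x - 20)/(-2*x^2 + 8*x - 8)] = (-x^2 + 4*x + 24)/(2*(x^2 - 4*x + 4))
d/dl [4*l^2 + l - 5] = 8*l + 1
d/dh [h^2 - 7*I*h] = 2*h - 7*I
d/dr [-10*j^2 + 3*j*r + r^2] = 3*j + 2*r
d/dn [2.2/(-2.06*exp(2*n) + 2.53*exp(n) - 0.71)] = (9.064*exp(n) - 5.566)*exp(n)/(2.06*exp(2*n) - 2.53*exp(n) + 0.71)^2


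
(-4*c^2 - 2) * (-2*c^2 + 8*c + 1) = 8*c^4 - 32*c^3 - 16*c - 2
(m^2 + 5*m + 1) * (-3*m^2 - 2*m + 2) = -3*m^4 - 17*m^3 - 11*m^2 + 8*m + 2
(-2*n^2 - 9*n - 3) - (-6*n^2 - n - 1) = 4*n^2 - 8*n - 2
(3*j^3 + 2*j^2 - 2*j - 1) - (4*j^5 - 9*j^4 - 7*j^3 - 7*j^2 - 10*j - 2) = -4*j^5 + 9*j^4 + 10*j^3 + 9*j^2 + 8*j + 1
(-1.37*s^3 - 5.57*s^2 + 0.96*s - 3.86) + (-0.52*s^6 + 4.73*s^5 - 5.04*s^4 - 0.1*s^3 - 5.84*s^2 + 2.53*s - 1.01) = -0.52*s^6 + 4.73*s^5 - 5.04*s^4 - 1.47*s^3 - 11.41*s^2 + 3.49*s - 4.87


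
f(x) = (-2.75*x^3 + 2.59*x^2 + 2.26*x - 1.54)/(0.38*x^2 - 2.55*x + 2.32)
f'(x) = (2.55 - 0.76*x)*(-2.75*x^3 + 2.59*x^2 + 2.26*x - 1.54)/(0.38*x^2 - 2.55*x + 2.32)^2 + (-8.25*x^2 + 5.18*x + 2.26)/(0.38*x^2 - 2.55*x + 2.32) = (-1.045*x^4 + 14.025*x^3 - 26.6033*x^2 + 13.188*x + 1.3162)/(0.1444*x^4 - 1.938*x^3 + 8.2657*x^2 - 11.832*x + 5.3824)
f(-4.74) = 14.77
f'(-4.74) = -5.09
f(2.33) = 10.91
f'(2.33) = 14.09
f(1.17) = -1.71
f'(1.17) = 40.57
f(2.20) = 9.18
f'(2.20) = 12.56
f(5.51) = 1913.06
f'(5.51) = 17311.03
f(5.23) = 501.74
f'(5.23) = 1463.99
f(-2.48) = 4.62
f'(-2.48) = -3.72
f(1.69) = 3.98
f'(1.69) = 8.31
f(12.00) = -164.65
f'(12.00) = -1.58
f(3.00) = 23.93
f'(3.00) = 26.17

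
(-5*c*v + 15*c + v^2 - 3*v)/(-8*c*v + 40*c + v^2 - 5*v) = (5*c*v - 15*c - v^2 + 3*v)/(8*c*v - 40*c - v^2 + 5*v)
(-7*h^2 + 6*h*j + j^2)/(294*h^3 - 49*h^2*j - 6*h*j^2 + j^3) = (-h + j)/(42*h^2 - 13*h*j + j^2)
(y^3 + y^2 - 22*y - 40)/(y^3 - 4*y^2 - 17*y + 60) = (y + 2)/(y - 3)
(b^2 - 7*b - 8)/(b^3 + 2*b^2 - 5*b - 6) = (b - 8)/(b^2 + b - 6)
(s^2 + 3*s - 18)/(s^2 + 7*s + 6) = (s - 3)/(s + 1)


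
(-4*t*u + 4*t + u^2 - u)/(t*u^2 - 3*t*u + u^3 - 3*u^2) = (-4*t*u + 4*t + u^2 - u)/(u*(t*u - 3*t + u^2 - 3*u))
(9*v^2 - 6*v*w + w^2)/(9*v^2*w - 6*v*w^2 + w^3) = 1/w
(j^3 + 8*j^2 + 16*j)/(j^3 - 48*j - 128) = j/(j - 8)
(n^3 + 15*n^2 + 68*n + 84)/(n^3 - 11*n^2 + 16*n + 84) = (n^2 + 13*n + 42)/(n^2 - 13*n + 42)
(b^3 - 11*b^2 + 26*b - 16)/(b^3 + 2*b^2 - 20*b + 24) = (b^2 - 9*b + 8)/(b^2 + 4*b - 12)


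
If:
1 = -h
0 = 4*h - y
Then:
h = -1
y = -4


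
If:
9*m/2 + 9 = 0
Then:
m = -2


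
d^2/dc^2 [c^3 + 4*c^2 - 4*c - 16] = 6*c + 8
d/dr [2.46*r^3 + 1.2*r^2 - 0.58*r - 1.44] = 7.38*r^2 + 2.4*r - 0.58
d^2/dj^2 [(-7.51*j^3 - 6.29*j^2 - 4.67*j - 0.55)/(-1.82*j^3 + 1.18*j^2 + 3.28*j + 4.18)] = (73.926944*j^6 + 361.803624*j^5 + 872.575704*j^4 + 758.604344*j^3 + 842.866992*j^2 + 686.977896*j + 98.156256)/(6.028568*j^9 - 11.725896*j^8 - 24.991512*j^7 - 0.915759999999992*j^6 + 98.901456*j^5 + 94.172136*j^4 - 36.95788*j^3 - 196.762632*j^2 - 171.928416*j - 73.034632)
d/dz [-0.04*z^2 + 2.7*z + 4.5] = 2.7 - 0.08*z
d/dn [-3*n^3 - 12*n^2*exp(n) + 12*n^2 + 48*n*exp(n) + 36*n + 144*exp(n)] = -12*n^2*exp(n) - 9*n^2 + 24*n*exp(n) + 24*n + 192*exp(n) + 36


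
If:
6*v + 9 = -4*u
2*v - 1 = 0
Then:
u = -3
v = 1/2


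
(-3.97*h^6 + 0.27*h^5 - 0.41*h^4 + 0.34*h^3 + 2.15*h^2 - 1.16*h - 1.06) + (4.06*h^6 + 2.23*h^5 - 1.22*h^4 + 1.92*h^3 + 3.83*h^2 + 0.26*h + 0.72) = 0.0899999999999994*h^6 + 2.5*h^5 - 1.63*h^4 + 2.26*h^3 + 5.98*h^2 - 0.9*h - 0.34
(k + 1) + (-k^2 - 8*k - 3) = -k^2 - 7*k - 2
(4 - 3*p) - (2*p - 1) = 5 - 5*p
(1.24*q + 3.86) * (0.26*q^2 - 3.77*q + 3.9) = 0.3224*q^3 - 3.6712*q^2 - 9.7162*q + 15.054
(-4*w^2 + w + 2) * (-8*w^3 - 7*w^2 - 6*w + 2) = 32*w^5 + 20*w^4 + w^3 - 28*w^2 - 10*w + 4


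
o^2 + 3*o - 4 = (o - 1)*(o + 4)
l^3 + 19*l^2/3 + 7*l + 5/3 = (l + 1/3)*(l + 1)*(l + 5)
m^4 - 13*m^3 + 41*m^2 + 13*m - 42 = (m - 7)*(m - 6)*(m - 1)*(m + 1)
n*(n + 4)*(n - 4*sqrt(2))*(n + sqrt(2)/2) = n^4 - 7*sqrt(2)*n^3/2 + 4*n^3 - 14*sqrt(2)*n^2 - 4*n^2 - 16*n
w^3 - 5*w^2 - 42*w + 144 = (w - 8)*(w - 3)*(w + 6)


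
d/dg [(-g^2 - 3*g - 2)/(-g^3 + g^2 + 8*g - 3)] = (-g^4 - 6*g^3 - 11*g^2 + 10*g + 25)/(g^6 - 2*g^5 - 15*g^4 + 22*g^3 + 58*g^2 - 48*g + 9)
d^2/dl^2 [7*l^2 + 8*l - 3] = 14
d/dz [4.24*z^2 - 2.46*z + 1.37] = 8.48*z - 2.46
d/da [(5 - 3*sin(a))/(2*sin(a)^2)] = (3*sin(a) - 10)*cos(a)/(2*sin(a)^3)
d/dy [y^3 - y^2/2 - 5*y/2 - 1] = 3*y^2 - y - 5/2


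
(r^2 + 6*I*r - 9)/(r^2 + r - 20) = (r^2 + 6*I*r - 9)/(r^2 + r - 20)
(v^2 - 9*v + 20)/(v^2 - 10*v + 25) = (v - 4)/(v - 5)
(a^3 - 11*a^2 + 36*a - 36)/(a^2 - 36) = (a^2 - 5*a + 6)/(a + 6)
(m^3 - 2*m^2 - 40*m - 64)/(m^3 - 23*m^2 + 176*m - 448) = (m^2 + 6*m + 8)/(m^2 - 15*m + 56)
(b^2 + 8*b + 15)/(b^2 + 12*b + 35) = (b + 3)/(b + 7)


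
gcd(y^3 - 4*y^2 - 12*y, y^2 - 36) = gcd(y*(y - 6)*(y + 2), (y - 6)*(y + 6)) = y - 6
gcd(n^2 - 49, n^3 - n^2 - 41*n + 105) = n + 7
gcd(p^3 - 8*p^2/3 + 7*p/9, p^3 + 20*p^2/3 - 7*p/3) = p^2 - p/3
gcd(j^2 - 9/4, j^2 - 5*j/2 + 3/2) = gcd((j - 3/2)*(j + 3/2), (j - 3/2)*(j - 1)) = j - 3/2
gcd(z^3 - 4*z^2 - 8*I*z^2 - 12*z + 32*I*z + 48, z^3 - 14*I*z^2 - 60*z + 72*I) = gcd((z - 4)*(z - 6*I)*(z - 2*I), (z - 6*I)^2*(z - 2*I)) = z^2 - 8*I*z - 12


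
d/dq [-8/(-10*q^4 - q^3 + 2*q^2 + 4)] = 8*q*(-40*q^2 - 3*q + 4)/(10*q^4 + q^3 - 2*q^2 - 4)^2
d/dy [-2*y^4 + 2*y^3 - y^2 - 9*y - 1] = -8*y^3 + 6*y^2 - 2*y - 9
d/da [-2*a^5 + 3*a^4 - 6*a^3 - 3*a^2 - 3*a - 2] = -10*a^4 + 12*a^3 - 18*a^2 - 6*a - 3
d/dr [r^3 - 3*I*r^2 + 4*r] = 3*r^2 - 6*I*r + 4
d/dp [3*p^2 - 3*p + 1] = 6*p - 3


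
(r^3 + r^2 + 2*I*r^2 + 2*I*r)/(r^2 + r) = r + 2*I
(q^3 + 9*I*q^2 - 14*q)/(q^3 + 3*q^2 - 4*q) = (q^2 + 9*I*q - 14)/(q^2 + 3*q - 4)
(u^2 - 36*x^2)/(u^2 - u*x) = (u^2 - 36*x^2)/(u*(u - x))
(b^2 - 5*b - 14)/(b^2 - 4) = (b - 7)/(b - 2)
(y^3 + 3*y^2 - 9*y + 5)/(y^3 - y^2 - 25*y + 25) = (y - 1)/(y - 5)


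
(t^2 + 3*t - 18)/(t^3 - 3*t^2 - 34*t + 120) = (t - 3)/(t^2 - 9*t + 20)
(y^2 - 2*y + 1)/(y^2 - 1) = (y - 1)/(y + 1)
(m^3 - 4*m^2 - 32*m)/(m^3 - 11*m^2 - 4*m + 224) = m/(m - 7)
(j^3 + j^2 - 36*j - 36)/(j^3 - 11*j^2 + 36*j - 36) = (j^2 + 7*j + 6)/(j^2 - 5*j + 6)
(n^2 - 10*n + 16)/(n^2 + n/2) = 2*(n^2 - 10*n + 16)/(n*(2*n + 1))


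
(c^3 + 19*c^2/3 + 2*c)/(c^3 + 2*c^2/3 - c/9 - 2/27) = 9*c*(c + 6)/(9*c^2 + 3*c - 2)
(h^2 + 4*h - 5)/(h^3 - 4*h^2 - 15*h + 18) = (h + 5)/(h^2 - 3*h - 18)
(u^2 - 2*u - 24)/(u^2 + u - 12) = (u - 6)/(u - 3)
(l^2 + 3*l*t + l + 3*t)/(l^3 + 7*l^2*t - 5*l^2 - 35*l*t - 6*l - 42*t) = (l + 3*t)/(l^2 + 7*l*t - 6*l - 42*t)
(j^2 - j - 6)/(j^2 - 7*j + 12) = (j + 2)/(j - 4)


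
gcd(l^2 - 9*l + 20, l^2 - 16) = l - 4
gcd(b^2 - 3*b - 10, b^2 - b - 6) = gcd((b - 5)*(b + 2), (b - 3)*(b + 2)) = b + 2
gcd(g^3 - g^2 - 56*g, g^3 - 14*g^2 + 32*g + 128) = g - 8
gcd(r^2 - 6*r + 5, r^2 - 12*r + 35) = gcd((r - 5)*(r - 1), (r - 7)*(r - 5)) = r - 5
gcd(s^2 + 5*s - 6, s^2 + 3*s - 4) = s - 1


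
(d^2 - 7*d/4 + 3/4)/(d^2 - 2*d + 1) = (d - 3/4)/(d - 1)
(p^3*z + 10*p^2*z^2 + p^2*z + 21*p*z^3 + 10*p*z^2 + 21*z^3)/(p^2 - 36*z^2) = z*(p^3 + 10*p^2*z + p^2 + 21*p*z^2 + 10*p*z + 21*z^2)/(p^2 - 36*z^2)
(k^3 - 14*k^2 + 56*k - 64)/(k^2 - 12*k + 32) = k - 2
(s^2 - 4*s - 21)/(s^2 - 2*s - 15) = (s - 7)/(s - 5)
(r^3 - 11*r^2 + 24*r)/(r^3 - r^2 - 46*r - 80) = r*(r - 3)/(r^2 + 7*r + 10)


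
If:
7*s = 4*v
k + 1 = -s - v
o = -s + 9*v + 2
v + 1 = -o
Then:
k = -1/2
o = -15/22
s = -2/11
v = -7/22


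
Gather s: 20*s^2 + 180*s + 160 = 20*s^2 + 180*s + 160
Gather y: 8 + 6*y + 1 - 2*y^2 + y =-2*y^2 + 7*y + 9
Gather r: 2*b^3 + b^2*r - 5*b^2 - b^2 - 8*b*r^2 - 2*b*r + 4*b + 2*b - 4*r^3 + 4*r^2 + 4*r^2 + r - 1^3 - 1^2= 2*b^3 - 6*b^2 + 6*b - 4*r^3 + r^2*(8 - 8*b) + r*(b^2 - 2*b + 1) - 2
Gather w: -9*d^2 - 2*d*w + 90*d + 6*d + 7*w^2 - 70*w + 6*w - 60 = -9*d^2 + 96*d + 7*w^2 + w*(-2*d - 64) - 60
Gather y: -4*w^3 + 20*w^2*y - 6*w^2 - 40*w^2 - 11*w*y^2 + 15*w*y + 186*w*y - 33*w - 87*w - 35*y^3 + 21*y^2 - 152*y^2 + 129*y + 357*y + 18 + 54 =-4*w^3 - 46*w^2 - 120*w - 35*y^3 + y^2*(-11*w - 131) + y*(20*w^2 + 201*w + 486) + 72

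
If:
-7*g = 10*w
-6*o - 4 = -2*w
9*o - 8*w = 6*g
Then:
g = -12/5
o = -8/75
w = 42/25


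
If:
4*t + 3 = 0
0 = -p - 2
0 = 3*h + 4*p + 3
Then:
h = 5/3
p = -2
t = -3/4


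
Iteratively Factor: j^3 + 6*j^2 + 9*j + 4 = (j + 1)*(j^2 + 5*j + 4) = (j + 1)^2*(j + 4)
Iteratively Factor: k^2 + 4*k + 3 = (k + 3)*(k + 1)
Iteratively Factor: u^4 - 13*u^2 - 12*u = (u + 1)*(u^3 - u^2 - 12*u) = (u - 4)*(u + 1)*(u^2 + 3*u) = (u - 4)*(u + 1)*(u + 3)*(u)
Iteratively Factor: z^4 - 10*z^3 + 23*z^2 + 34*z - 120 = (z + 2)*(z^3 - 12*z^2 + 47*z - 60) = (z - 3)*(z + 2)*(z^2 - 9*z + 20) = (z - 4)*(z - 3)*(z + 2)*(z - 5)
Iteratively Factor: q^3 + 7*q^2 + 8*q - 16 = (q + 4)*(q^2 + 3*q - 4) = (q + 4)^2*(q - 1)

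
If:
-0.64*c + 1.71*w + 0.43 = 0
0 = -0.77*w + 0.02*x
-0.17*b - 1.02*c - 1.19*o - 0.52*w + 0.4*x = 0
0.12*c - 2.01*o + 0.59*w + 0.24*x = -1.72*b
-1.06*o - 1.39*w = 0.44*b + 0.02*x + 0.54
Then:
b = -0.53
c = 0.72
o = -0.33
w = 0.02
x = 0.66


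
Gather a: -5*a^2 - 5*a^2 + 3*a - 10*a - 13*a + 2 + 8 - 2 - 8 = -10*a^2 - 20*a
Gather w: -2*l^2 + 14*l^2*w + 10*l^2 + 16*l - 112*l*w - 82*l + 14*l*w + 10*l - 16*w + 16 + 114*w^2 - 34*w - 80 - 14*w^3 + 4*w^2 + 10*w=8*l^2 - 56*l - 14*w^3 + 118*w^2 + w*(14*l^2 - 98*l - 40) - 64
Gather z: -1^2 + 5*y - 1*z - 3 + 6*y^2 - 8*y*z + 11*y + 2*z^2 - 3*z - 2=6*y^2 + 16*y + 2*z^2 + z*(-8*y - 4) - 6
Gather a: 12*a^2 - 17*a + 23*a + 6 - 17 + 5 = 12*a^2 + 6*a - 6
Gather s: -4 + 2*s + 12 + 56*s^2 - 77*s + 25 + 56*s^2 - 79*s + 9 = 112*s^2 - 154*s + 42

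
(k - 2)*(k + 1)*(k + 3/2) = k^3 + k^2/2 - 7*k/2 - 3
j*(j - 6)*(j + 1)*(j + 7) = j^4 + 2*j^3 - 41*j^2 - 42*j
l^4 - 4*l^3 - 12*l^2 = l^2*(l - 6)*(l + 2)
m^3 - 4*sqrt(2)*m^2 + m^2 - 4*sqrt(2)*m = m*(m + 1)*(m - 4*sqrt(2))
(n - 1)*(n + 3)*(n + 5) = n^3 + 7*n^2 + 7*n - 15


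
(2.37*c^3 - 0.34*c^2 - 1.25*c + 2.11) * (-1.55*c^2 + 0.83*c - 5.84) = -3.6735*c^5 + 2.4941*c^4 - 12.1855*c^3 - 2.3224*c^2 + 9.0513*c - 12.3224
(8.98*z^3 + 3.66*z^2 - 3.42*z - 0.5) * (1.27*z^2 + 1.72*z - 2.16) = 11.4046*z^5 + 20.0938*z^4 - 17.445*z^3 - 14.423*z^2 + 6.5272*z + 1.08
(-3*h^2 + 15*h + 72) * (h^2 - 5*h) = -3*h^4 + 30*h^3 - 3*h^2 - 360*h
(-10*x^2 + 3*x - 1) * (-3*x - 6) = 30*x^3 + 51*x^2 - 15*x + 6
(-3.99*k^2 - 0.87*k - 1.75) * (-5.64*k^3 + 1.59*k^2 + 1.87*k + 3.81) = 22.5036*k^5 - 1.4373*k^4 + 1.0254*k^3 - 19.6113*k^2 - 6.5872*k - 6.6675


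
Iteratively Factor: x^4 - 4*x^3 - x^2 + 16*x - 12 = (x - 3)*(x^3 - x^2 - 4*x + 4) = (x - 3)*(x + 2)*(x^2 - 3*x + 2) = (x - 3)*(x - 2)*(x + 2)*(x - 1)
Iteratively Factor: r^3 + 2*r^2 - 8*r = (r)*(r^2 + 2*r - 8) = r*(r - 2)*(r + 4)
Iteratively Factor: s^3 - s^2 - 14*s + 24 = (s - 3)*(s^2 + 2*s - 8) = (s - 3)*(s + 4)*(s - 2)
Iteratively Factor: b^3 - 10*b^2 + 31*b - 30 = (b - 2)*(b^2 - 8*b + 15) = (b - 5)*(b - 2)*(b - 3)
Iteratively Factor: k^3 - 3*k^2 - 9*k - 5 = (k + 1)*(k^2 - 4*k - 5) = (k - 5)*(k + 1)*(k + 1)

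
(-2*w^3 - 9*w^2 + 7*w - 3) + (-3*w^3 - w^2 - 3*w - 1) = -5*w^3 - 10*w^2 + 4*w - 4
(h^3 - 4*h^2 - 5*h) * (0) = 0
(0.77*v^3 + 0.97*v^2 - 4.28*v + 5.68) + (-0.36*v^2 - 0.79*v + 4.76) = 0.77*v^3 + 0.61*v^2 - 5.07*v + 10.44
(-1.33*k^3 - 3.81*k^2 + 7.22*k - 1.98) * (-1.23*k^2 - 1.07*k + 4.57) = 1.6359*k^5 + 6.1094*k^4 - 10.882*k^3 - 22.7017*k^2 + 35.114*k - 9.0486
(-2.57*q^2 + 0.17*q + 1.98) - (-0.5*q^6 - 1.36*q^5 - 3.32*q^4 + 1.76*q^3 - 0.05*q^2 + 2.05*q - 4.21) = 0.5*q^6 + 1.36*q^5 + 3.32*q^4 - 1.76*q^3 - 2.52*q^2 - 1.88*q + 6.19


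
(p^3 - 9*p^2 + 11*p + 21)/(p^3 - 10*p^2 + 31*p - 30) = (p^2 - 6*p - 7)/(p^2 - 7*p + 10)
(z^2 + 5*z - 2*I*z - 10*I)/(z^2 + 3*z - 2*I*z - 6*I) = (z + 5)/(z + 3)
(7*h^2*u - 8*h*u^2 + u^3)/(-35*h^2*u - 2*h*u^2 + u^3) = (-h + u)/(5*h + u)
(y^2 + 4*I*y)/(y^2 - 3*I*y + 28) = y/(y - 7*I)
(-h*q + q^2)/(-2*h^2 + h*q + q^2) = q/(2*h + q)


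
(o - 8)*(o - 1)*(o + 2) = o^3 - 7*o^2 - 10*o + 16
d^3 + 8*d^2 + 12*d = d*(d + 2)*(d + 6)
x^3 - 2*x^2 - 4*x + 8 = (x - 2)^2*(x + 2)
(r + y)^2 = r^2 + 2*r*y + y^2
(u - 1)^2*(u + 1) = u^3 - u^2 - u + 1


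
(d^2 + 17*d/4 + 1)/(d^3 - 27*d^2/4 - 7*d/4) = (d + 4)/(d*(d - 7))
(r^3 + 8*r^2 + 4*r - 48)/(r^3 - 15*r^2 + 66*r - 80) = (r^2 + 10*r + 24)/(r^2 - 13*r + 40)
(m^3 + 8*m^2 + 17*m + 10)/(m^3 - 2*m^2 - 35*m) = (m^2 + 3*m + 2)/(m*(m - 7))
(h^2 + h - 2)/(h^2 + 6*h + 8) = (h - 1)/(h + 4)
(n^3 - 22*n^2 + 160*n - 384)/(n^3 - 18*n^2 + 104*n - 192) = (n - 8)/(n - 4)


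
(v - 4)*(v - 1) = v^2 - 5*v + 4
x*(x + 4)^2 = x^3 + 8*x^2 + 16*x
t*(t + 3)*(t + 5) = t^3 + 8*t^2 + 15*t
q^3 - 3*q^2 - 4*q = q*(q - 4)*(q + 1)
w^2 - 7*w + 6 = (w - 6)*(w - 1)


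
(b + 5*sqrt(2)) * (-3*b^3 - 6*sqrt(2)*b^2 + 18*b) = -3*b^4 - 21*sqrt(2)*b^3 - 42*b^2 + 90*sqrt(2)*b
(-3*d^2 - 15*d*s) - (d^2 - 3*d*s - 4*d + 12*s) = -4*d^2 - 12*d*s + 4*d - 12*s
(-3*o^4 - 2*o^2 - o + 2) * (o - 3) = -3*o^5 + 9*o^4 - 2*o^3 + 5*o^2 + 5*o - 6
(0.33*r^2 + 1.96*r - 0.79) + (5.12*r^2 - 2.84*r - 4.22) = 5.45*r^2 - 0.88*r - 5.01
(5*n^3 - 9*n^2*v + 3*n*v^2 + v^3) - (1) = 5*n^3 - 9*n^2*v + 3*n*v^2 + v^3 - 1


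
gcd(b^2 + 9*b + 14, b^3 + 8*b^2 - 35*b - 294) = b + 7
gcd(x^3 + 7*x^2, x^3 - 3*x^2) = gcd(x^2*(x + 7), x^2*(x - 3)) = x^2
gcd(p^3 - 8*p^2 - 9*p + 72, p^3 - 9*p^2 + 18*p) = p - 3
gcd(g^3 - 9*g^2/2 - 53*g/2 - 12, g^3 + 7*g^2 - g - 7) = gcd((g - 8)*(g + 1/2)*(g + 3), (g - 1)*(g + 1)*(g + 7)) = 1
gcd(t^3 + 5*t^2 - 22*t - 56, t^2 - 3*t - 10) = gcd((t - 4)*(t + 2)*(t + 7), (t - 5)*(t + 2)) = t + 2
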